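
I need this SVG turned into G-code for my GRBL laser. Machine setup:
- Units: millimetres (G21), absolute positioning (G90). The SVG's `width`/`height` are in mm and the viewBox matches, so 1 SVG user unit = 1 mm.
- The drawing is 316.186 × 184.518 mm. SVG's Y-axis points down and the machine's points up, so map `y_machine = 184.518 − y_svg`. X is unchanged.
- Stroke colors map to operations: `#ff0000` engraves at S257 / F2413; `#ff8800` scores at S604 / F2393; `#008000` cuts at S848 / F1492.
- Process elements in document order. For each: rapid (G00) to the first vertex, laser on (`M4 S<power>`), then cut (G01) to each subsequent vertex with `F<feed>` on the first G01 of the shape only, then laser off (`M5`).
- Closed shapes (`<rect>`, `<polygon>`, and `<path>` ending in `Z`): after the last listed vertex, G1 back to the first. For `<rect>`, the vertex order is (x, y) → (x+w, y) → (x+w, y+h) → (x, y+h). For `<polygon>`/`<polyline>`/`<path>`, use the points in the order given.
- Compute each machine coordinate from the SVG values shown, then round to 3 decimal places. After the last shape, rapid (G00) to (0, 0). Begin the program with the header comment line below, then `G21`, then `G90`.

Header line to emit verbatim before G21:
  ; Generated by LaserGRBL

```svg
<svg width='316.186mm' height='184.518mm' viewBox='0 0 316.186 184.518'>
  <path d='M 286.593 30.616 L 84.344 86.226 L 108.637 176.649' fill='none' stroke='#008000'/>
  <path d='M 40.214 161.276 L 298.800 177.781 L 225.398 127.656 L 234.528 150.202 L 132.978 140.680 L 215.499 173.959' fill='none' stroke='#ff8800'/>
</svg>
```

; Generated by LaserGRBL
G21
G90
G00 X286.593 Y153.902
M4 S848
G01 X84.344 Y98.292 F1492
G01 X108.637 Y7.869
M5
G00 X40.214 Y23.242
M4 S604
G01 X298.800 Y6.737 F2393
G01 X225.398 Y56.862
G01 X234.528 Y34.316
G01 X132.978 Y43.838
G01 X215.499 Y10.559
M5
G00 X0.000 Y0.000

Since the viewBox matches the mm dimensions, user units are millimetres directly. The only transform is the Y-flip y_m = 184.518 − y_svg.

Shape 1 is a open polyline drawn with `<path>`. Its stroke #008000 means cut at S848, F1492. After flipping Y the toolpath is (286.593,153.902) → (84.344,98.292) → (108.637,7.869).

Shape 2 is a open polyline drawn with `<path>`. Its stroke #ff8800 means score at S604, F2393. After flipping Y the toolpath is (40.214,23.242) → (298.800,6.737) → (225.398,56.862) → (234.528,34.316) → (132.978,43.838) → (215.499,10.559).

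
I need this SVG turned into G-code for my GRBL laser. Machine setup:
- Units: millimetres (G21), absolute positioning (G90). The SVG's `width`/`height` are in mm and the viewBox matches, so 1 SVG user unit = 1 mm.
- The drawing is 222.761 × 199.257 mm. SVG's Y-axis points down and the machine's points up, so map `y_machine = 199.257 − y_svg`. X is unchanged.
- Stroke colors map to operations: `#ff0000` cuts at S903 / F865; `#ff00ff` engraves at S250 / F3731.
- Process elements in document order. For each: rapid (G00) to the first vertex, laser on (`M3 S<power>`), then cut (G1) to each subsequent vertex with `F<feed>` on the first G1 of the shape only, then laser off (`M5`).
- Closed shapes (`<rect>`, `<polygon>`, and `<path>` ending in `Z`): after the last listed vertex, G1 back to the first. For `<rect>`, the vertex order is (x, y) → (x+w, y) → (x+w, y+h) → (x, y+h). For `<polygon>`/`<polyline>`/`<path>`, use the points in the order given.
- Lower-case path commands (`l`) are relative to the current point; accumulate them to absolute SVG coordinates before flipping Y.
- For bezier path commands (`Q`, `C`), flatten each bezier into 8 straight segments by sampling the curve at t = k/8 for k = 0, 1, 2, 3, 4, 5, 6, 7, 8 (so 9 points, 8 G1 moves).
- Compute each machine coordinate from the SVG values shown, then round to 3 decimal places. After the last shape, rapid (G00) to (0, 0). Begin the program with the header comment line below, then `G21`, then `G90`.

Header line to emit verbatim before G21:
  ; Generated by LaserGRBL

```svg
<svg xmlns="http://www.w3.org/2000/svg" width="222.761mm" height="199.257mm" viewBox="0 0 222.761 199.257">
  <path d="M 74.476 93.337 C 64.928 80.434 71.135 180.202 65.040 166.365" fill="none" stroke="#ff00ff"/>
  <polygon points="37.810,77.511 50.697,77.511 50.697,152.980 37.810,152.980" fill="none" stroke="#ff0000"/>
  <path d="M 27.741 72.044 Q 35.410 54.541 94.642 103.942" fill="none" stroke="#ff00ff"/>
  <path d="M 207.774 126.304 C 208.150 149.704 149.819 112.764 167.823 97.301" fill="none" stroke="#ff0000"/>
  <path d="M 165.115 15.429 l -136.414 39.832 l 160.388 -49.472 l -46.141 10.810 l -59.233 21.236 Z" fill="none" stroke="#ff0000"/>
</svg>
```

1 u = 1 mm; y_m = 199.257 − y.

[1] `<path>` cubic bezier, #ff00ff→engrave S250 F3731: (74.476,105.920) → (71.579,105.919) → (69.831,98.007) → (68.902,84.835) → (68.463,69.056) → (68.187,53.320) → (67.743,40.280) → (66.804,32.586) → (65.040,32.892)

[2] `<polygon>` rectangle, #ff0000→cut S903 F865: (37.810,121.746) → (50.697,121.746) → (50.697,46.277) → (37.810,46.277) → (37.810,121.746) (closed)

[3] `<path>` quadratic bezier, #ff00ff→engrave S250 F3731: (27.741,127.213) → (30.464,130.543) → (34.798,131.783) → (40.744,130.932) → (48.301,127.990) → (57.469,122.957) → (68.249,115.834) → (80.640,106.620) → (94.642,95.315)

[4] `<path>` cubic bezier, #ff0000→cut S903 F865: (207.774,72.953) → (205.427,66.847) → (199.158,65.438) → (190.551,67.769) → (181.188,72.881) → (172.651,79.814) → (166.523,87.610) → (164.386,95.310) → (167.823,101.956)

[5] `<path>` closed polygon, #ff0000→cut S903 F865: (165.115,183.828) → (28.701,143.996) → (189.089,193.468) → (142.948,182.658) → (83.715,161.422) → (165.115,183.828) (closed)

; Generated by LaserGRBL
G21
G90
G00 X74.476 Y105.920
M3 S250
G1 X71.579 Y105.919 F3731
G1 X69.831 Y98.007
G1 X68.902 Y84.835
G1 X68.463 Y69.056
G1 X68.187 Y53.320
G1 X67.743 Y40.280
G1 X66.804 Y32.586
G1 X65.040 Y32.892
M5
G00 X37.810 Y121.746
M3 S903
G1 X50.697 Y121.746 F865
G1 X50.697 Y46.277
G1 X37.810 Y46.277
G1 X37.810 Y121.746
M5
G00 X27.741 Y127.213
M3 S250
G1 X30.464 Y130.543 F3731
G1 X34.798 Y131.783
G1 X40.744 Y130.932
G1 X48.301 Y127.990
G1 X57.469 Y122.957
G1 X68.249 Y115.834
G1 X80.640 Y106.620
G1 X94.642 Y95.315
M5
G00 X207.774 Y72.953
M3 S903
G1 X205.427 Y66.847 F865
G1 X199.158 Y65.438
G1 X190.551 Y67.769
G1 X181.188 Y72.881
G1 X172.651 Y79.814
G1 X166.523 Y87.610
G1 X164.386 Y95.310
G1 X167.823 Y101.956
M5
G00 X165.115 Y183.828
M3 S903
G1 X28.701 Y143.996 F865
G1 X189.089 Y193.468
G1 X142.948 Y182.658
G1 X83.715 Y161.422
G1 X165.115 Y183.828
M5
G00 X0.000 Y0.000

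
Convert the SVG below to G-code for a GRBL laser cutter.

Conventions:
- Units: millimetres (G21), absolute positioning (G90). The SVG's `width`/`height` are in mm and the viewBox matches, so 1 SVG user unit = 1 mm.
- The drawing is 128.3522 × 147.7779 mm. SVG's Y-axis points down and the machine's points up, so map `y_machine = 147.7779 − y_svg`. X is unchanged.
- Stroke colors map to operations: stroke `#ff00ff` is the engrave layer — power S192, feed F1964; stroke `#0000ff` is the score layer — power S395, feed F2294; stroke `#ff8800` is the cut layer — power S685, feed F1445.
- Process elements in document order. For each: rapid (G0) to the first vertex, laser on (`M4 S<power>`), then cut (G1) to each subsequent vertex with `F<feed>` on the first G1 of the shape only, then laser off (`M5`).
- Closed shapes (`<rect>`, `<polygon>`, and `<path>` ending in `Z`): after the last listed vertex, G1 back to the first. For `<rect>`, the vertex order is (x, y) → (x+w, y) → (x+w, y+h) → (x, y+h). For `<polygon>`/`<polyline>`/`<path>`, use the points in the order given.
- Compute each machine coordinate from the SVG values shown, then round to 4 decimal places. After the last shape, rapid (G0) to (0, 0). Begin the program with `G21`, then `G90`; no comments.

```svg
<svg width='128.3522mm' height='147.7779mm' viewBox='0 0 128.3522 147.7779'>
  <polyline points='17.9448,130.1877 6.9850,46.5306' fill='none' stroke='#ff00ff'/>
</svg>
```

viewBox `0 0 128.3522 147.7779` with mm width/height → 1 unit = 1 mm. Flip: y_m = 147.7779 − y_svg.

**Shape 1** — `<polyline>` line segment, stroke `#ff00ff` → engrave (S192, F1964). Machine vertices: (17.9448,17.5902) → (6.9850,101.2473). Open path.

G21
G90
G0 X17.9448 Y17.5902
M4 S192
G1 X6.9850 Y101.2473 F1964
M5
G0 X0.0000 Y0.0000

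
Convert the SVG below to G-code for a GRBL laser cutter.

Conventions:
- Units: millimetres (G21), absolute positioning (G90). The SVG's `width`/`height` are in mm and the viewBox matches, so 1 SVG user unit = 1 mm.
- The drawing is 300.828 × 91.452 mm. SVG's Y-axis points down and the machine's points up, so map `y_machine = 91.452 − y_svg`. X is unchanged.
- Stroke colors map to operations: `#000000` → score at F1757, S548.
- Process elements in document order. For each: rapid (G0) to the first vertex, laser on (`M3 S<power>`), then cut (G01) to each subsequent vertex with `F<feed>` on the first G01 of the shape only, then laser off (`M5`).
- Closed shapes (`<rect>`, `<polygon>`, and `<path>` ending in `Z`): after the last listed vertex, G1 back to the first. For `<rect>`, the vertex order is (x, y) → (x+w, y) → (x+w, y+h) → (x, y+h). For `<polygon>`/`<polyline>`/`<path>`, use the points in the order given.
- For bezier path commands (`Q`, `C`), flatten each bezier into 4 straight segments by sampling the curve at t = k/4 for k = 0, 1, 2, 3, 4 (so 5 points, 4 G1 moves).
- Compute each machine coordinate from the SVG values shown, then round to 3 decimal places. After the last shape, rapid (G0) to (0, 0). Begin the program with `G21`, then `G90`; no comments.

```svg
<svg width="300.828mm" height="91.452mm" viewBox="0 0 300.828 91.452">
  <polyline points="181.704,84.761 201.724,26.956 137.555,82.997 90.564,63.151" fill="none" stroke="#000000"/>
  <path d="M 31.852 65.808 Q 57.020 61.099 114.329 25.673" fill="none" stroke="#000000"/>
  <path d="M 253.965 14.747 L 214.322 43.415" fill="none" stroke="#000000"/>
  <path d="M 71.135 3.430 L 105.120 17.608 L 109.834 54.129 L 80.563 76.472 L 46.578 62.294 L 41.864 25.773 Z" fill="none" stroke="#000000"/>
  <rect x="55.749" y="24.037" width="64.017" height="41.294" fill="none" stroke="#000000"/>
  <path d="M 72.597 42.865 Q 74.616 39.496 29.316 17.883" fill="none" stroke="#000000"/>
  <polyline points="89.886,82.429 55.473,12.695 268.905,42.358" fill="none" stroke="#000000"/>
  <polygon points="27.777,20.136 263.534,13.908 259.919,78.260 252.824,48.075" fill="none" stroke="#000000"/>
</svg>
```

1 u = 1 mm; y_m = 91.452 − y.

[1] `<polyline>` open polyline, #000000→score S548 F1757: (181.704,6.691) → (201.724,64.496) → (137.555,8.455) → (90.564,28.301)

[2] `<path>` quadratic bezier, #000000→score S548 F1757: (31.852,25.644) → (46.445,29.918) → (65.055,38.032) → (87.683,49.986) → (114.329,65.779)

[3] `<path>` line segment, #000000→score S548 F1757: (253.965,76.705) → (214.322,48.037)

[4] `<path>` regular polygon, #000000→score S548 F1757: (71.135,88.022) → (105.120,73.844) → (109.834,37.323) → (80.563,14.980) → (46.578,29.158) → (41.864,65.679) → (71.135,88.022) (closed)

[5] `<rect>` rectangle, #000000→score S548 F1757: (55.749,67.415) → (119.766,67.415) → (119.766,26.121) → (55.749,26.121) → (55.749,67.415) (closed)

[6] `<path>` quadratic bezier, #000000→score S548 F1757: (72.597,48.587) → (70.649,51.412) → (62.786,56.517) → (49.009,63.903) → (29.316,73.569)

[7] `<polyline>` open polyline, #000000→score S548 F1757: (89.886,9.023) → (55.473,78.757) → (268.905,49.094)

[8] `<polygon>` closed polygon, #000000→score S548 F1757: (27.777,71.316) → (263.534,77.544) → (259.919,13.192) → (252.824,43.377) → (27.777,71.316) (closed)

G21
G90
G0 X181.704 Y6.691
M3 S548
G01 X201.724 Y64.496 F1757
G01 X137.555 Y8.455
G01 X90.564 Y28.301
M5
G0 X31.852 Y25.644
M3 S548
G01 X46.445 Y29.918 F1757
G01 X65.055 Y38.032
G01 X87.683 Y49.986
G01 X114.329 Y65.779
M5
G0 X253.965 Y76.705
M3 S548
G01 X214.322 Y48.037 F1757
M5
G0 X71.135 Y88.022
M3 S548
G01 X105.120 Y73.844 F1757
G01 X109.834 Y37.323
G01 X80.563 Y14.980
G01 X46.578 Y29.158
G01 X41.864 Y65.679
G01 X71.135 Y88.022
M5
G0 X55.749 Y67.415
M3 S548
G01 X119.766 Y67.415 F1757
G01 X119.766 Y26.121
G01 X55.749 Y26.121
G01 X55.749 Y67.415
M5
G0 X72.597 Y48.587
M3 S548
G01 X70.649 Y51.412 F1757
G01 X62.786 Y56.517
G01 X49.009 Y63.903
G01 X29.316 Y73.569
M5
G0 X89.886 Y9.023
M3 S548
G01 X55.473 Y78.757 F1757
G01 X268.905 Y49.094
M5
G0 X27.777 Y71.316
M3 S548
G01 X263.534 Y77.544 F1757
G01 X259.919 Y13.192
G01 X252.824 Y43.377
G01 X27.777 Y71.316
M5
G0 X0.000 Y0.000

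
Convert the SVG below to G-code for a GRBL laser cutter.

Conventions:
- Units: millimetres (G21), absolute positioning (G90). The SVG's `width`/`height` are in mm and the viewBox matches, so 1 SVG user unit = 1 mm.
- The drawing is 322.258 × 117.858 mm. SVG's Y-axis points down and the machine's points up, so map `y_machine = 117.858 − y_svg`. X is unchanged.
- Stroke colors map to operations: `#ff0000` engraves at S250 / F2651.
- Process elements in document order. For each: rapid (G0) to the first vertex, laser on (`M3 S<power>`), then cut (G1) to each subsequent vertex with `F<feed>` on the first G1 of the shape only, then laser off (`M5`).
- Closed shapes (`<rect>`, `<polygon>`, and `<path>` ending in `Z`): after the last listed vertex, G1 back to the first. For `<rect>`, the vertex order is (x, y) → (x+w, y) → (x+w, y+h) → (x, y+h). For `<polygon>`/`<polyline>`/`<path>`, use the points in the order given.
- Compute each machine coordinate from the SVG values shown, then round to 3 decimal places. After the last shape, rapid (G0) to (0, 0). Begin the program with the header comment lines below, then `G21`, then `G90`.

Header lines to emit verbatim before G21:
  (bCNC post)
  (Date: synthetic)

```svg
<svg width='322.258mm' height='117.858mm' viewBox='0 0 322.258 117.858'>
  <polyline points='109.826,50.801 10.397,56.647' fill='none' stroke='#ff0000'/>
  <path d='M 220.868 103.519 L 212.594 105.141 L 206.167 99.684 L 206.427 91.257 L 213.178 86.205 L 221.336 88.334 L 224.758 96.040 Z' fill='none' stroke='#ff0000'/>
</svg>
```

1 u = 1 mm; y_m = 117.858 − y.

[1] `<polyline>` line segment, #ff0000→engrave S250 F2651: (109.826,67.057) → (10.397,61.211)

[2] `<path>` regular polygon, #ff0000→engrave S250 F2651: (220.868,14.339) → (212.594,12.717) → (206.167,18.174) → (206.427,26.601) → (213.178,31.653) → (221.336,29.524) → (224.758,21.818) → (220.868,14.339) (closed)

(bCNC post)
(Date: synthetic)
G21
G90
G0 X109.826 Y67.057
M3 S250
G1 X10.397 Y61.211 F2651
M5
G0 X220.868 Y14.339
M3 S250
G1 X212.594 Y12.717 F2651
G1 X206.167 Y18.174
G1 X206.427 Y26.601
G1 X213.178 Y31.653
G1 X221.336 Y29.524
G1 X224.758 Y21.818
G1 X220.868 Y14.339
M5
G0 X0.000 Y0.000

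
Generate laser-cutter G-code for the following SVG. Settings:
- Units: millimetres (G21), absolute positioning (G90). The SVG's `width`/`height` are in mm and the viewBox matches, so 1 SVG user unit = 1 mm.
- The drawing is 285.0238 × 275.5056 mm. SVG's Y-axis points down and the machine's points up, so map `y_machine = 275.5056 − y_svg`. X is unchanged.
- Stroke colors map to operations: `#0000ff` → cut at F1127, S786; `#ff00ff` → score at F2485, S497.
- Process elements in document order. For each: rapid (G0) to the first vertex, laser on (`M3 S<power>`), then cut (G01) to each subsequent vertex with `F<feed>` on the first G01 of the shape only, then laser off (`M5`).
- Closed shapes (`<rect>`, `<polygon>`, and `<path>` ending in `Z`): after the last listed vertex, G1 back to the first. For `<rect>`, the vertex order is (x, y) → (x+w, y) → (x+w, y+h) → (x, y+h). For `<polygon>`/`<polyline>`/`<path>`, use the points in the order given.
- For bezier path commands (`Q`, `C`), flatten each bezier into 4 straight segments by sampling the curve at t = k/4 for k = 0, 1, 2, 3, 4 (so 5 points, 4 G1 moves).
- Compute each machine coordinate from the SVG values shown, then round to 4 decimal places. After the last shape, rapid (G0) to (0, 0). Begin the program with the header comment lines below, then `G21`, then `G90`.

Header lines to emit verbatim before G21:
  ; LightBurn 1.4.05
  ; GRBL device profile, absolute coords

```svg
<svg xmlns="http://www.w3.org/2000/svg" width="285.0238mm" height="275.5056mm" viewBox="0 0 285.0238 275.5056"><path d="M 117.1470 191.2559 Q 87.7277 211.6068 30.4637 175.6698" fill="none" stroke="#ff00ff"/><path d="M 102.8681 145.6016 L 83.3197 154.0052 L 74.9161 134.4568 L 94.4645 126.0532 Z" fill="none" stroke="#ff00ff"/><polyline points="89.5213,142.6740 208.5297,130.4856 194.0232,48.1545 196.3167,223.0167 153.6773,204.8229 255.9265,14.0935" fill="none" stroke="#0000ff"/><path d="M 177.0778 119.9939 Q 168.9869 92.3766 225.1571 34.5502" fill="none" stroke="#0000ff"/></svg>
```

Since the viewBox matches the mm dimensions, user units are millimetres directly. The only transform is the Y-flip y_m = 275.5056 − y_svg.

Shape 1 is a quadratic bezier drawn with `<path>`. Its stroke #ff00ff means score at S497, F2485. After flipping Y the toolpath is (117.1470,84.2497) → (100.6971,77.5922) → (80.7665,77.9708) → (57.3554,85.3853) → (30.4637,99.8358).

Shape 2 is a regular polygon drawn with `<path>`. Its stroke #ff00ff means score at S497, F2485. After flipping Y the toolpath is (102.8681,129.9040) → (83.3197,121.5004) → (74.9161,141.0488) → (94.4645,149.4524) → (102.8681,129.9040), returning to the start.

Shape 3 is a open polyline drawn with `<polyline>`. Its stroke #0000ff means cut at S786, F1127. After flipping Y the toolpath is (89.5213,132.8316) → (208.5297,145.0200) → (194.0232,227.3511) → (196.3167,52.4889) → (153.6773,70.6827) → (255.9265,261.4121).

Shape 4 is a quadratic bezier drawn with `<path>`. Its stroke #0000ff means cut at S786, F1127. After flipping Y the toolpath is (177.0778,155.5117) → (177.0487,171.2084) → (185.0522,190.6813) → (201.0883,213.9303) → (225.1571,240.9554).

; LightBurn 1.4.05
; GRBL device profile, absolute coords
G21
G90
G0 X117.1470 Y84.2497
M3 S497
G01 X100.6971 Y77.5922 F2485
G01 X80.7665 Y77.9708
G01 X57.3554 Y85.3853
G01 X30.4637 Y99.8358
M5
G0 X102.8681 Y129.9040
M3 S497
G01 X83.3197 Y121.5004 F2485
G01 X74.9161 Y141.0488
G01 X94.4645 Y149.4524
G01 X102.8681 Y129.9040
M5
G0 X89.5213 Y132.8316
M3 S786
G01 X208.5297 Y145.0200 F1127
G01 X194.0232 Y227.3511
G01 X196.3167 Y52.4889
G01 X153.6773 Y70.6827
G01 X255.9265 Y261.4121
M5
G0 X177.0778 Y155.5117
M3 S786
G01 X177.0487 Y171.2084 F1127
G01 X185.0522 Y190.6813
G01 X201.0883 Y213.9303
G01 X225.1571 Y240.9554
M5
G0 X0.0000 Y0.0000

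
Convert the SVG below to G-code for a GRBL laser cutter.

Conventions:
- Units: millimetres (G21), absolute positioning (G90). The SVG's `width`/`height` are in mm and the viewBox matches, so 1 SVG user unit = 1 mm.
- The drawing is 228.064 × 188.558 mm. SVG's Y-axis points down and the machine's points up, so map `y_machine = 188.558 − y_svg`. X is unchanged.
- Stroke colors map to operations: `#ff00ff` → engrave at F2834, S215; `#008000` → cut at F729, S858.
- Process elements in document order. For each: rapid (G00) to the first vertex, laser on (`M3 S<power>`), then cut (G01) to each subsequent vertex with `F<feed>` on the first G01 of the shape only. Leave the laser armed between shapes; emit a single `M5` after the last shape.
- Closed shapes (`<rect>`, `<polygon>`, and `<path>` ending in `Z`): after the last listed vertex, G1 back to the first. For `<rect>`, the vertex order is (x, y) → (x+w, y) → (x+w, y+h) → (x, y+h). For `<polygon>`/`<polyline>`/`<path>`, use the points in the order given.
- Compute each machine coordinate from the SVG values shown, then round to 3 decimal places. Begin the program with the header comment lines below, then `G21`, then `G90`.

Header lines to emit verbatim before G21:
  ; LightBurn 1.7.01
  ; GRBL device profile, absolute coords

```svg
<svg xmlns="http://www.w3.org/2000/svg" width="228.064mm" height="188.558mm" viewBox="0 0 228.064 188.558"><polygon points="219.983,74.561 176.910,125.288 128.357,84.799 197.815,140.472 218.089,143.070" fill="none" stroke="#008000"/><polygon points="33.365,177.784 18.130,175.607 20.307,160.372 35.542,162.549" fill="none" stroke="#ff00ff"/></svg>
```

; LightBurn 1.7.01
; GRBL device profile, absolute coords
G21
G90
G00 X219.983 Y113.997
M3 S858
G01 X176.910 Y63.270 F729
G01 X128.357 Y103.759
G01 X197.815 Y48.086
G01 X218.089 Y45.488
G01 X219.983 Y113.997
G00 X33.365 Y10.774
M3 S215
G01 X18.130 Y12.951 F2834
G01 X20.307 Y28.186
G01 X35.542 Y26.009
G01 X33.365 Y10.774
M5

Since the viewBox matches the mm dimensions, user units are millimetres directly. The only transform is the Y-flip y_m = 188.558 − y_svg.

Shape 1 is a closed polygon drawn with `<polygon>`. Its stroke #008000 means cut at S858, F729. After flipping Y the toolpath is (219.983,113.997) → (176.910,63.270) → (128.357,103.759) → (197.815,48.086) → (218.089,45.488) → (219.983,113.997), returning to the start.

Shape 2 is a regular polygon drawn with `<polygon>`. Its stroke #ff00ff means engrave at S215, F2834. After flipping Y the toolpath is (33.365,10.774) → (18.130,12.951) → (20.307,28.186) → (35.542,26.009) → (33.365,10.774), returning to the start.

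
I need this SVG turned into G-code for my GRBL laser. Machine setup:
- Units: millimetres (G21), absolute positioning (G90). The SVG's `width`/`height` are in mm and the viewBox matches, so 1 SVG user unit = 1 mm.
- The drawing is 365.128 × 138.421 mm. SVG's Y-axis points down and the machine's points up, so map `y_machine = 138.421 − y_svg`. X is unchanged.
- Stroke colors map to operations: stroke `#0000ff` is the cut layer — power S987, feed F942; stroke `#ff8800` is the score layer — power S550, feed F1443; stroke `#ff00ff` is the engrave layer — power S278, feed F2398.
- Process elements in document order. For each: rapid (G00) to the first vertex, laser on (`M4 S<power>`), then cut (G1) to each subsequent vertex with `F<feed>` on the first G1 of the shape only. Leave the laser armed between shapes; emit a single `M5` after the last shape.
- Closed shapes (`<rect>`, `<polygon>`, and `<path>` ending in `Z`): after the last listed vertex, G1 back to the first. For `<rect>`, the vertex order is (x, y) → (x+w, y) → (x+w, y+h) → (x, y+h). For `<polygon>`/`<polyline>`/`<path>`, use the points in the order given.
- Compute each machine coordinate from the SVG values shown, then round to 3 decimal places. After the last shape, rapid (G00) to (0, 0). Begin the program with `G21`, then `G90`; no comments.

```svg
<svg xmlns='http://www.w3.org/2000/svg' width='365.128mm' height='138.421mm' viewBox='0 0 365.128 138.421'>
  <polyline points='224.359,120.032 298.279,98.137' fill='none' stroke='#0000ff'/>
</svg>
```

G21
G90
G00 X224.359 Y18.389
M4 S987
G1 X298.279 Y40.284 F942
M5
G00 X0.000 Y0.000

1 u = 1 mm; y_m = 138.421 − y.

[1] `<polyline>` line segment, #0000ff→cut S987 F942: (224.359,18.389) → (298.279,40.284)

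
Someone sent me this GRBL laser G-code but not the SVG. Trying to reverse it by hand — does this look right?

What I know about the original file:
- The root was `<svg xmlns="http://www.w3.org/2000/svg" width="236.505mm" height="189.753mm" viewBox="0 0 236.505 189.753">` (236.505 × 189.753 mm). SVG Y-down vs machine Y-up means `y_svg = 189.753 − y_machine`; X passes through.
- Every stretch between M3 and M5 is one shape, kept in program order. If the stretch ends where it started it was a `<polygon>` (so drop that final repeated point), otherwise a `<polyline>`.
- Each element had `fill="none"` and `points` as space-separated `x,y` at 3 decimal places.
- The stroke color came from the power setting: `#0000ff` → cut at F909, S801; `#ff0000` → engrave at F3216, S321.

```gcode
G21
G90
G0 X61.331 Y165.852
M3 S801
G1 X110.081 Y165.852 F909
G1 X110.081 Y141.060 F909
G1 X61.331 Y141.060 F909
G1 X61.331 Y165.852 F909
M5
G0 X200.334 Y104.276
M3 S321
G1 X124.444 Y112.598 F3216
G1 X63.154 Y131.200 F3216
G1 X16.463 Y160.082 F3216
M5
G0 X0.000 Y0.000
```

Machine Y-up, SVG Y-down with viewBox height 189.753, so y_svg = 189.753 − y_machine; X carries over.

Run 1: power S801 maps to stroke `#0000ff` (cut). The run returns to its start, so emit a `<polygon>` with points (Y-flipped): 61.331,23.901 110.081,23.901 110.081,48.693 61.331,48.693.

Run 2: the run's S321 means `#ff0000` (engrave). The run is open, so emit a `<polyline>` with points (Y-flipped): 200.334,85.477 124.444,77.155 63.154,58.553 16.463,29.671.

<svg xmlns="http://www.w3.org/2000/svg" width="236.505mm" height="189.753mm" viewBox="0 0 236.505 189.753">
  <polygon points="61.331,23.901 110.081,23.901 110.081,48.693 61.331,48.693" fill="none" stroke="#0000ff"/>
  <polyline points="200.334,85.477 124.444,77.155 63.154,58.553 16.463,29.671" fill="none" stroke="#ff0000"/>
</svg>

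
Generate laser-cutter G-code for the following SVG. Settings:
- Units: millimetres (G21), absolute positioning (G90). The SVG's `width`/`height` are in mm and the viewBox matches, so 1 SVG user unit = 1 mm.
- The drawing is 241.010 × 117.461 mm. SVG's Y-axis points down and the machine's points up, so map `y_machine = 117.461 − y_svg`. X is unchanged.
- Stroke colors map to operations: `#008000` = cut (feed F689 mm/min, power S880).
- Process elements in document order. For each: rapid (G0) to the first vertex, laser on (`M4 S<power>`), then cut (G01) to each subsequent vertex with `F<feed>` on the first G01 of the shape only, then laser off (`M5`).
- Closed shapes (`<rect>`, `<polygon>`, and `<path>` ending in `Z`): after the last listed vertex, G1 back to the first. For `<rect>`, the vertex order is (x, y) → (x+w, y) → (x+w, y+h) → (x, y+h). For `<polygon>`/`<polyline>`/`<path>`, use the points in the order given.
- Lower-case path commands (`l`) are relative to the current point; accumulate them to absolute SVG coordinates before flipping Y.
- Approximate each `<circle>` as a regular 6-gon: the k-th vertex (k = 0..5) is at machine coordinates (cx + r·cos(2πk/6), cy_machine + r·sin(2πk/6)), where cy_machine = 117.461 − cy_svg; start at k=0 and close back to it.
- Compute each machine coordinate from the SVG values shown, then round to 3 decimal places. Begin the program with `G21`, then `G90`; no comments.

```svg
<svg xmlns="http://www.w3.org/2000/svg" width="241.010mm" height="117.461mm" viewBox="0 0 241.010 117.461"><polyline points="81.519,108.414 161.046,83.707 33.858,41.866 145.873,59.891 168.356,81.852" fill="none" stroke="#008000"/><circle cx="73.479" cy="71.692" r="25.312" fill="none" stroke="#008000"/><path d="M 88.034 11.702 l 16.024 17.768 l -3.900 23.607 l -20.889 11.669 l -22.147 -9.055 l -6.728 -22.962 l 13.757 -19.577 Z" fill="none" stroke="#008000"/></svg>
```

1 u = 1 mm; y_m = 117.461 − y.

[1] `<polyline>` open polyline, #008000→cut S880 F689: (81.519,9.047) → (161.046,33.754) → (33.858,75.595) → (145.873,57.570) → (168.356,35.609)

[2] `<circle>` circle, #008000→cut S880 F689: (98.791,45.769) → (86.135,67.690) → (60.823,67.690) → (48.167,45.769) → (60.823,23.848) → (86.135,23.848) → (98.791,45.769) (closed)

[3] `<path>` regular polygon, #008000→cut S880 F689: (88.034,105.759) → (104.058,87.991) → (100.158,64.384) → (79.269,52.715) → (57.122,61.770) → (50.394,84.732) → (64.151,104.309) → (88.034,105.759) (closed)

G21
G90
G0 X81.519 Y9.047
M4 S880
G01 X161.046 Y33.754 F689
G01 X33.858 Y75.595
G01 X145.873 Y57.570
G01 X168.356 Y35.609
M5
G0 X98.791 Y45.769
M4 S880
G01 X86.135 Y67.690 F689
G01 X60.823 Y67.690
G01 X48.167 Y45.769
G01 X60.823 Y23.848
G01 X86.135 Y23.848
G01 X98.791 Y45.769
M5
G0 X88.034 Y105.759
M4 S880
G01 X104.058 Y87.991 F689
G01 X100.158 Y64.384
G01 X79.269 Y52.715
G01 X57.122 Y61.770
G01 X50.394 Y84.732
G01 X64.151 Y104.309
G01 X88.034 Y105.759
M5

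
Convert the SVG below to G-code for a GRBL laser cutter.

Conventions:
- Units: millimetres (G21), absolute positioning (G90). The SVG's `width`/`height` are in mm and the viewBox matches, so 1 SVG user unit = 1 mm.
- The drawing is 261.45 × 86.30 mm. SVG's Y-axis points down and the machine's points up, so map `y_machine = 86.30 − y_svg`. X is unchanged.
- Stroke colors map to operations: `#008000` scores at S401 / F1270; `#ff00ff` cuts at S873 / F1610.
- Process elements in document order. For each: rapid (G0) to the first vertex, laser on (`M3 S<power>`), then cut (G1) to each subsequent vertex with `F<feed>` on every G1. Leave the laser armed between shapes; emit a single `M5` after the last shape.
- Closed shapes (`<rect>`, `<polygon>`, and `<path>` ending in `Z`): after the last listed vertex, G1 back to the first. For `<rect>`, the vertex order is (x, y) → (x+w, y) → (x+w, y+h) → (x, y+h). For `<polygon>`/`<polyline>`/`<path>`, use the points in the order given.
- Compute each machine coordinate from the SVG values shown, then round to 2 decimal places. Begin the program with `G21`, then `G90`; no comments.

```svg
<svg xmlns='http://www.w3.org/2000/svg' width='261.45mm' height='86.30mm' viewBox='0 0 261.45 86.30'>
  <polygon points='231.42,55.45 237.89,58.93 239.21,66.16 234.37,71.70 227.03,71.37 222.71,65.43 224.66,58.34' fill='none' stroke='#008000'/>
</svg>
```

viewBox `0 0 261.45 86.30` with mm width/height → 1 unit = 1 mm. Flip: y_m = 86.30 − y_svg.

**Shape 1** — `<polygon>` regular polygon, stroke `#008000` → score (S401, F1270). Machine vertices: (231.42,30.85) → (237.89,27.37) → (239.21,20.14) → (234.37,14.60) → (227.03,14.93) → (222.71,20.87) → (224.66,27.96) → (231.42,30.85). Closed: final G1 returns to the first vertex.

G21
G90
G0 X231.42 Y30.85
M3 S401
G1 X237.89 Y27.37 F1270
G1 X239.21 Y20.14 F1270
G1 X234.37 Y14.60 F1270
G1 X227.03 Y14.93 F1270
G1 X222.71 Y20.87 F1270
G1 X224.66 Y27.96 F1270
G1 X231.42 Y30.85 F1270
M5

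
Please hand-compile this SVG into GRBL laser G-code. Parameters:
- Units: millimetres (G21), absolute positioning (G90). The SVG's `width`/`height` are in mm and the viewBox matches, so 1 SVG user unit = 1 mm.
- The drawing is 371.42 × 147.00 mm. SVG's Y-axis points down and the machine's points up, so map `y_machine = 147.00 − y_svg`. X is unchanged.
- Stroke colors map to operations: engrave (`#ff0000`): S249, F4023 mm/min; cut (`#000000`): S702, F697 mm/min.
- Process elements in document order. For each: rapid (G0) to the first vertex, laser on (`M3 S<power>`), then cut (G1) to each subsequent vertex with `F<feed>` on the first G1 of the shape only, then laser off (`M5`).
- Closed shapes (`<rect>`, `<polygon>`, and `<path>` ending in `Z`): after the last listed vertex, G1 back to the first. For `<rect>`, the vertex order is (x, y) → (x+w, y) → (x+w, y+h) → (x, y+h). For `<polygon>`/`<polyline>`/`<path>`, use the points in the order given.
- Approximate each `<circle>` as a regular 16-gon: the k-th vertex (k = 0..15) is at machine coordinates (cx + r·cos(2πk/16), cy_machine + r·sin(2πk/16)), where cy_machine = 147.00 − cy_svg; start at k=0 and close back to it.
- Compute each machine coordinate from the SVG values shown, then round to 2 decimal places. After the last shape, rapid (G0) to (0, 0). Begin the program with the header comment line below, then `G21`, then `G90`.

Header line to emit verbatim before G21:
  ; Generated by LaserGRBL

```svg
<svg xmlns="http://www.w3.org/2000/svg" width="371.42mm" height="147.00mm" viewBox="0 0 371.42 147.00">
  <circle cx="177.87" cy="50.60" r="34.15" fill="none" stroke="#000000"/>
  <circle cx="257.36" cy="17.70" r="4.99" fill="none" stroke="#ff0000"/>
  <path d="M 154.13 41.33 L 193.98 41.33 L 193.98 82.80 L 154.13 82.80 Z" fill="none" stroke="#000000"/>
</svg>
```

; Generated by LaserGRBL
G21
G90
G0 X212.02 Y96.40
M3 S702
G1 X209.42 Y109.47 F697
G1 X202.02 Y120.55
G1 X190.94 Y127.95
G1 X177.87 Y130.55
G1 X164.80 Y127.95
G1 X153.72 Y120.55
G1 X146.32 Y109.47
G1 X143.72 Y96.40
G1 X146.32 Y83.33
G1 X153.72 Y72.25
G1 X164.80 Y64.85
G1 X177.87 Y62.25
G1 X190.94 Y64.85
G1 X202.02 Y72.25
G1 X209.42 Y83.33
G1 X212.02 Y96.40
M5
G0 X262.35 Y129.30
M3 S249
G1 X261.97 Y131.21 F4023
G1 X260.89 Y132.83
G1 X259.27 Y133.91
G1 X257.36 Y134.29
G1 X255.45 Y133.91
G1 X253.83 Y132.83
G1 X252.75 Y131.21
G1 X252.37 Y129.30
G1 X252.75 Y127.39
G1 X253.83 Y125.77
G1 X255.45 Y124.69
G1 X257.36 Y124.31
G1 X259.27 Y124.69
G1 X260.89 Y125.77
G1 X261.97 Y127.39
G1 X262.35 Y129.30
M5
G0 X154.13 Y105.67
M3 S702
G1 X193.98 Y105.67 F697
G1 X193.98 Y64.20
G1 X154.13 Y64.20
G1 X154.13 Y105.67
M5
G0 X0.00 Y0.00

Since the viewBox matches the mm dimensions, user units are millimetres directly. The only transform is the Y-flip y_m = 147.00 − y_svg.

Shape 1 is a circle drawn with `<circle>`. Its stroke #000000 means cut at S702, F697. After flipping Y the toolpath is (212.02,96.40) → (209.42,109.47) → (202.02,120.55) → (190.94,127.95) → (177.87,130.55) → (164.80,127.95) → (153.72,120.55) → (146.32,109.47) → (143.72,96.40) → (146.32,83.33) → (153.72,72.25) → (164.80,64.85) → (177.87,62.25) → (190.94,64.85) → (202.02,72.25) → (209.42,83.33) → (212.02,96.40), returning to the start.

Shape 2 is a circle drawn with `<circle>`. Its stroke #ff0000 means engrave at S249, F4023. After flipping Y the toolpath is (262.35,129.30) → (261.97,131.21) → (260.89,132.83) → (259.27,133.91) → (257.36,134.29) → (255.45,133.91) → (253.83,132.83) → (252.75,131.21) → (252.37,129.30) → (252.75,127.39) → (253.83,125.77) → (255.45,124.69) → (257.36,124.31) → (259.27,124.69) → (260.89,125.77) → (261.97,127.39) → (262.35,129.30), returning to the start.

Shape 3 is a rectangle drawn with `<path>`. Its stroke #000000 means cut at S702, F697. After flipping Y the toolpath is (154.13,105.67) → (193.98,105.67) → (193.98,64.20) → (154.13,64.20) → (154.13,105.67), returning to the start.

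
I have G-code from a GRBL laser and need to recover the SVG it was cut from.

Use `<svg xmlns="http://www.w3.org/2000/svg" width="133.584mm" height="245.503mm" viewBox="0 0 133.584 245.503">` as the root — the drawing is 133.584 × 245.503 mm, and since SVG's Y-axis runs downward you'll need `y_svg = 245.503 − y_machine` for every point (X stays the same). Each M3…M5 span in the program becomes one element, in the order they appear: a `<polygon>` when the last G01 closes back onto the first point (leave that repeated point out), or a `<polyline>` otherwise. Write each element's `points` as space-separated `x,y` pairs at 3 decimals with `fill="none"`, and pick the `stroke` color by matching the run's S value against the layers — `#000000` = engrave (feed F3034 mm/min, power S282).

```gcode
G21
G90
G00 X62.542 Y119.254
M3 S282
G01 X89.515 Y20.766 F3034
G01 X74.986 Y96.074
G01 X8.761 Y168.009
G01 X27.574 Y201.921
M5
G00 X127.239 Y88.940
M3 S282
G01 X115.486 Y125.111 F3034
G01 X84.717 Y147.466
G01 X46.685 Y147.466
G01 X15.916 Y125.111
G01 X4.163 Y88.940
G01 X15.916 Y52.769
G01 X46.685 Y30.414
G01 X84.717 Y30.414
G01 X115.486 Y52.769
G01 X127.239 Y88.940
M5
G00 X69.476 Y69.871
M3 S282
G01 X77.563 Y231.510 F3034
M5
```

<svg xmlns="http://www.w3.org/2000/svg" width="133.584mm" height="245.503mm" viewBox="0 0 133.584 245.503">
  <polyline points="62.542,126.249 89.515,224.737 74.986,149.429 8.761,77.494 27.574,43.582" fill="none" stroke="#000000"/>
  <polygon points="127.239,156.563 115.486,120.392 84.717,98.037 46.685,98.037 15.916,120.392 4.163,156.563 15.916,192.734 46.685,215.089 84.717,215.089 115.486,192.734" fill="none" stroke="#000000"/>
  <polyline points="69.476,175.632 77.563,13.993" fill="none" stroke="#000000"/>
</svg>

Each laser-on run becomes one SVG element. Flip Y back into SVG space with y_svg = 245.503 − y_machine. Every run uses S282, so all elements get stroke `#000000` (engrave).

Run 1: The run is open, so emit a `<polyline>` with points (Y-flipped): 62.542,126.249 89.515,224.737 74.986,149.429 8.761,77.494 27.574,43.582.

Run 2: The run returns to its start, so emit a `<polygon>` with points (Y-flipped): 127.239,156.563 115.486,120.392 84.717,98.037 46.685,98.037 15.916,120.392 4.163,156.563 15.916,192.734 46.685,215.089 84.717,215.089 115.486,192.734.

Run 3: The run is open, so emit a `<polyline>` with points (Y-flipped): 69.476,175.632 77.563,13.993.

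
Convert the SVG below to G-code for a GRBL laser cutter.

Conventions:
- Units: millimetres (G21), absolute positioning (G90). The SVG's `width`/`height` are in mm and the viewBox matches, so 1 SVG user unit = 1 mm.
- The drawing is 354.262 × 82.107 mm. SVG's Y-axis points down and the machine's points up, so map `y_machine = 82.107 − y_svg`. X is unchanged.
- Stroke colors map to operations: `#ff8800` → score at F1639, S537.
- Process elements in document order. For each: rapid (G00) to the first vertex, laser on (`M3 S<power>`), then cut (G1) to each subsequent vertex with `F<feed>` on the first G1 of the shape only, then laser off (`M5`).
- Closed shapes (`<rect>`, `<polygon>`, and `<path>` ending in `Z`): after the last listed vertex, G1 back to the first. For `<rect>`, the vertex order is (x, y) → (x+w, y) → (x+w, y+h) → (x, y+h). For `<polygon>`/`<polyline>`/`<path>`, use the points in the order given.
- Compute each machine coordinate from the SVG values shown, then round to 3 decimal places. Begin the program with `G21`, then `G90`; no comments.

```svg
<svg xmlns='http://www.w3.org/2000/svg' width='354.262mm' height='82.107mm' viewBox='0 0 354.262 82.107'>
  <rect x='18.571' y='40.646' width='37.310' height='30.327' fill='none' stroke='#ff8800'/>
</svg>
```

G21
G90
G00 X18.571 Y41.461
M3 S537
G1 X55.881 Y41.461 F1639
G1 X55.881 Y11.134
G1 X18.571 Y11.134
G1 X18.571 Y41.461
M5

viewBox `0 0 354.262 82.107` with mm width/height → 1 unit = 1 mm. Flip: y_m = 82.107 − y_svg.

**Shape 1** — `<rect>` rectangle, stroke `#ff8800` → score (S537, F1639). Machine vertices: (18.571,41.461) → (55.881,41.461) → (55.881,11.134) → (18.571,11.134) → (18.571,41.461). Closed: final G1 returns to the first vertex.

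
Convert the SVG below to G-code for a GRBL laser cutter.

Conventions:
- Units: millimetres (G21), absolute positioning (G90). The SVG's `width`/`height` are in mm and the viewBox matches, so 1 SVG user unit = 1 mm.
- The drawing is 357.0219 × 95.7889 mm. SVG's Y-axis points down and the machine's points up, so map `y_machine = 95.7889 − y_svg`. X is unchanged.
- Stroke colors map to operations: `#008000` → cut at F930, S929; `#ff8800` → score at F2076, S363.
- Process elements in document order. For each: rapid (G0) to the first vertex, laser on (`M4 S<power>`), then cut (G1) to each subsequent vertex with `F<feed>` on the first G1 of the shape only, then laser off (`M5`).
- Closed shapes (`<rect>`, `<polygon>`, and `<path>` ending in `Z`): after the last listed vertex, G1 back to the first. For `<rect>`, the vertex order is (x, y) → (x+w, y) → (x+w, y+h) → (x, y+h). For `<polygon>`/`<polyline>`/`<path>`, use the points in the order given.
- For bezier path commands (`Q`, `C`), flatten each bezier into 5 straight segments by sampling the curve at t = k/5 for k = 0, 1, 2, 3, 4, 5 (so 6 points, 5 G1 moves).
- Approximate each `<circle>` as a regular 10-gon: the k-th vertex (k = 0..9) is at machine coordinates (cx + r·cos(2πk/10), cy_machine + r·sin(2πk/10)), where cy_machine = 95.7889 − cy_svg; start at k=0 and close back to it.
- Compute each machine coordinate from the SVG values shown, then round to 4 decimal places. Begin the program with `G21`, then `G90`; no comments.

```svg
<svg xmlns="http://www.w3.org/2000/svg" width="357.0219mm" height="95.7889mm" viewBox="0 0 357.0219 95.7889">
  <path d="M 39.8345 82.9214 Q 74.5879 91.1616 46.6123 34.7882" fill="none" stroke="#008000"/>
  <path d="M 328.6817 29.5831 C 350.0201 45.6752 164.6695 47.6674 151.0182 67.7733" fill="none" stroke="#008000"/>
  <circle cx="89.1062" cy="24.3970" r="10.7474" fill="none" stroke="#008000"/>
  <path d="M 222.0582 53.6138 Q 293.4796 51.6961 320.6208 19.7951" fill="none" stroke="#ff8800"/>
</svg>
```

1 u = 1 mm; y_m = 95.7889 − y.

[1] `<path>` quadratic bezier, #008000→cut S929 F930: (39.8345,12.8675) → (51.2267,12.1560) → (57.6006,16.6135) → (58.9561,26.2402) → (55.2934,41.0359) → (46.6123,61.0007)

[2] `<path>` cubic bezier, #008000→cut S929 F930: (328.6817,66.2058) → (319.7092,57.9848) → (279.2939,51.6016) → (225.5986,45.5098) → (176.7858,38.1632) → (151.0182,28.0156)

[3] `<circle>` circle, #008000→cut S929 F930: (99.8536,71.3919) → (97.8010,77.7091) → (92.4273,81.6133) → (85.7851,81.6133) → (80.4114,77.7091) → (78.3588,71.3919) → (80.4114,65.0747) → (85.7851,61.1705) → (92.4273,61.1705) → (97.8010,65.0747) → (99.8536,71.3919) (closed)

[4] `<path>` quadratic bezier, #ff8800→score S363 F2076: (222.0582,42.1751) → (248.8556,44.1415) → (272.1105,48.5066) → (291.8230,55.2703) → (307.9931,64.4327) → (320.6208,75.9938)

G21
G90
G0 X39.8345 Y12.8675
M4 S929
G1 X51.2267 Y12.1560 F930
G1 X57.6006 Y16.6135
G1 X58.9561 Y26.2402
G1 X55.2934 Y41.0359
G1 X46.6123 Y61.0007
M5
G0 X328.6817 Y66.2058
M4 S929
G1 X319.7092 Y57.9848 F930
G1 X279.2939 Y51.6016
G1 X225.5986 Y45.5098
G1 X176.7858 Y38.1632
G1 X151.0182 Y28.0156
M5
G0 X99.8536 Y71.3919
M4 S929
G1 X97.8010 Y77.7091 F930
G1 X92.4273 Y81.6133
G1 X85.7851 Y81.6133
G1 X80.4114 Y77.7091
G1 X78.3588 Y71.3919
G1 X80.4114 Y65.0747
G1 X85.7851 Y61.1705
G1 X92.4273 Y61.1705
G1 X97.8010 Y65.0747
G1 X99.8536 Y71.3919
M5
G0 X222.0582 Y42.1751
M4 S363
G1 X248.8556 Y44.1415 F2076
G1 X272.1105 Y48.5066
G1 X291.8230 Y55.2703
G1 X307.9931 Y64.4327
G1 X320.6208 Y75.9938
M5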